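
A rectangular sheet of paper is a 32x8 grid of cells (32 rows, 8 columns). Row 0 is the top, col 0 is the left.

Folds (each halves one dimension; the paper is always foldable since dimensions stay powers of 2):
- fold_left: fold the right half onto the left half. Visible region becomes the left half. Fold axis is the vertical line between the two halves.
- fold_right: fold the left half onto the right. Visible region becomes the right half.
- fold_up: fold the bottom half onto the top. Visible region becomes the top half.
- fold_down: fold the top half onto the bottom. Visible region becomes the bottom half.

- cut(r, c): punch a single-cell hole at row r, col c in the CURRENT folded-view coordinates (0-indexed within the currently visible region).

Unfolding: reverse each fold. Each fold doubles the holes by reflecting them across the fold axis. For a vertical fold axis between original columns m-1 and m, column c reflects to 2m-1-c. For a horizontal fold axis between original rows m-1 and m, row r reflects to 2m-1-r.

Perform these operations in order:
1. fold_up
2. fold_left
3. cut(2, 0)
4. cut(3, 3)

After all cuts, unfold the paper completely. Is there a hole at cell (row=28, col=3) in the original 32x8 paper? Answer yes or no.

Op 1 fold_up: fold axis h@16; visible region now rows[0,16) x cols[0,8) = 16x8
Op 2 fold_left: fold axis v@4; visible region now rows[0,16) x cols[0,4) = 16x4
Op 3 cut(2, 0): punch at orig (2,0); cuts so far [(2, 0)]; region rows[0,16) x cols[0,4) = 16x4
Op 4 cut(3, 3): punch at orig (3,3); cuts so far [(2, 0), (3, 3)]; region rows[0,16) x cols[0,4) = 16x4
Unfold 1 (reflect across v@4): 4 holes -> [(2, 0), (2, 7), (3, 3), (3, 4)]
Unfold 2 (reflect across h@16): 8 holes -> [(2, 0), (2, 7), (3, 3), (3, 4), (28, 3), (28, 4), (29, 0), (29, 7)]
Holes: [(2, 0), (2, 7), (3, 3), (3, 4), (28, 3), (28, 4), (29, 0), (29, 7)]

Answer: yes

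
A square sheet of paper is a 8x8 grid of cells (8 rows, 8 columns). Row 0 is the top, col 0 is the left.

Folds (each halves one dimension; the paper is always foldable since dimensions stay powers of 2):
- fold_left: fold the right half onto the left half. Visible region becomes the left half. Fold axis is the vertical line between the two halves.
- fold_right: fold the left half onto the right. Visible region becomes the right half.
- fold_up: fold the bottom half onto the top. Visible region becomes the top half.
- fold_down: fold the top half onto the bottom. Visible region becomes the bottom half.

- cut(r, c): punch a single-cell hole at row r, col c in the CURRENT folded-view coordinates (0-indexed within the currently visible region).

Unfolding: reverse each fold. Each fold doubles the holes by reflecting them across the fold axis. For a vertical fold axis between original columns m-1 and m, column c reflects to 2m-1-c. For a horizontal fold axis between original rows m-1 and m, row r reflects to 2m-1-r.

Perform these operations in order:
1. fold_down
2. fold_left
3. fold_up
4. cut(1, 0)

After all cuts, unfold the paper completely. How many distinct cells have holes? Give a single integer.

Answer: 8

Derivation:
Op 1 fold_down: fold axis h@4; visible region now rows[4,8) x cols[0,8) = 4x8
Op 2 fold_left: fold axis v@4; visible region now rows[4,8) x cols[0,4) = 4x4
Op 3 fold_up: fold axis h@6; visible region now rows[4,6) x cols[0,4) = 2x4
Op 4 cut(1, 0): punch at orig (5,0); cuts so far [(5, 0)]; region rows[4,6) x cols[0,4) = 2x4
Unfold 1 (reflect across h@6): 2 holes -> [(5, 0), (6, 0)]
Unfold 2 (reflect across v@4): 4 holes -> [(5, 0), (5, 7), (6, 0), (6, 7)]
Unfold 3 (reflect across h@4): 8 holes -> [(1, 0), (1, 7), (2, 0), (2, 7), (5, 0), (5, 7), (6, 0), (6, 7)]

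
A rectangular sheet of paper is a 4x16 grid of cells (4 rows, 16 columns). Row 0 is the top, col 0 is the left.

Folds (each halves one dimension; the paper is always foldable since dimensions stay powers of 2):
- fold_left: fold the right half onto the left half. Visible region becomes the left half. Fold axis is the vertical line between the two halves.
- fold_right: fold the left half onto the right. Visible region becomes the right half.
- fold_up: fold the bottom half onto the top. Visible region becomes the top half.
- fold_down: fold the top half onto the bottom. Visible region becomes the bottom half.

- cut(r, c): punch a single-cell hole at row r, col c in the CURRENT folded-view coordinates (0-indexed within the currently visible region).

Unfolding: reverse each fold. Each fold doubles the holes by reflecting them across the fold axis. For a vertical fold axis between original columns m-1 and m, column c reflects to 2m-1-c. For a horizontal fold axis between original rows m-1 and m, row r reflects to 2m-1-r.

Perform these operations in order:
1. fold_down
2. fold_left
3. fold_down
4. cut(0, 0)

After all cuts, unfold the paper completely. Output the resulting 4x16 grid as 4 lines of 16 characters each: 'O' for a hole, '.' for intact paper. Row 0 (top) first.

Answer: O..............O
O..............O
O..............O
O..............O

Derivation:
Op 1 fold_down: fold axis h@2; visible region now rows[2,4) x cols[0,16) = 2x16
Op 2 fold_left: fold axis v@8; visible region now rows[2,4) x cols[0,8) = 2x8
Op 3 fold_down: fold axis h@3; visible region now rows[3,4) x cols[0,8) = 1x8
Op 4 cut(0, 0): punch at orig (3,0); cuts so far [(3, 0)]; region rows[3,4) x cols[0,8) = 1x8
Unfold 1 (reflect across h@3): 2 holes -> [(2, 0), (3, 0)]
Unfold 2 (reflect across v@8): 4 holes -> [(2, 0), (2, 15), (3, 0), (3, 15)]
Unfold 3 (reflect across h@2): 8 holes -> [(0, 0), (0, 15), (1, 0), (1, 15), (2, 0), (2, 15), (3, 0), (3, 15)]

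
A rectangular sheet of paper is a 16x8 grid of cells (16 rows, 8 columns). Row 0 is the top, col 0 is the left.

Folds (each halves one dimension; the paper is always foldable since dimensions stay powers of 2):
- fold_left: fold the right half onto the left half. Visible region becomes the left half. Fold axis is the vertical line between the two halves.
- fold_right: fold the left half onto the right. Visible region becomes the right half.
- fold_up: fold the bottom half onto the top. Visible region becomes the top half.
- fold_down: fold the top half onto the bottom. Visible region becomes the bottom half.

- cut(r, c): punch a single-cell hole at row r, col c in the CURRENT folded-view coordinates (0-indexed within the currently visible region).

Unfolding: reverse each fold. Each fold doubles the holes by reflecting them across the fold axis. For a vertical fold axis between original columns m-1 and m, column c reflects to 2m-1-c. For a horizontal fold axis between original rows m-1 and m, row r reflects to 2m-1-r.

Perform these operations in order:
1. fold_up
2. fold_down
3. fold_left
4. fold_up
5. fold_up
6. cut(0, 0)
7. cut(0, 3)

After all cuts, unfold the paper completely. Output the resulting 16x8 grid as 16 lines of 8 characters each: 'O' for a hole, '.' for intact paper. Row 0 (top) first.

Op 1 fold_up: fold axis h@8; visible region now rows[0,8) x cols[0,8) = 8x8
Op 2 fold_down: fold axis h@4; visible region now rows[4,8) x cols[0,8) = 4x8
Op 3 fold_left: fold axis v@4; visible region now rows[4,8) x cols[0,4) = 4x4
Op 4 fold_up: fold axis h@6; visible region now rows[4,6) x cols[0,4) = 2x4
Op 5 fold_up: fold axis h@5; visible region now rows[4,5) x cols[0,4) = 1x4
Op 6 cut(0, 0): punch at orig (4,0); cuts so far [(4, 0)]; region rows[4,5) x cols[0,4) = 1x4
Op 7 cut(0, 3): punch at orig (4,3); cuts so far [(4, 0), (4, 3)]; region rows[4,5) x cols[0,4) = 1x4
Unfold 1 (reflect across h@5): 4 holes -> [(4, 0), (4, 3), (5, 0), (5, 3)]
Unfold 2 (reflect across h@6): 8 holes -> [(4, 0), (4, 3), (5, 0), (5, 3), (6, 0), (6, 3), (7, 0), (7, 3)]
Unfold 3 (reflect across v@4): 16 holes -> [(4, 0), (4, 3), (4, 4), (4, 7), (5, 0), (5, 3), (5, 4), (5, 7), (6, 0), (6, 3), (6, 4), (6, 7), (7, 0), (7, 3), (7, 4), (7, 7)]
Unfold 4 (reflect across h@4): 32 holes -> [(0, 0), (0, 3), (0, 4), (0, 7), (1, 0), (1, 3), (1, 4), (1, 7), (2, 0), (2, 3), (2, 4), (2, 7), (3, 0), (3, 3), (3, 4), (3, 7), (4, 0), (4, 3), (4, 4), (4, 7), (5, 0), (5, 3), (5, 4), (5, 7), (6, 0), (6, 3), (6, 4), (6, 7), (7, 0), (7, 3), (7, 4), (7, 7)]
Unfold 5 (reflect across h@8): 64 holes -> [(0, 0), (0, 3), (0, 4), (0, 7), (1, 0), (1, 3), (1, 4), (1, 7), (2, 0), (2, 3), (2, 4), (2, 7), (3, 0), (3, 3), (3, 4), (3, 7), (4, 0), (4, 3), (4, 4), (4, 7), (5, 0), (5, 3), (5, 4), (5, 7), (6, 0), (6, 3), (6, 4), (6, 7), (7, 0), (7, 3), (7, 4), (7, 7), (8, 0), (8, 3), (8, 4), (8, 7), (9, 0), (9, 3), (9, 4), (9, 7), (10, 0), (10, 3), (10, 4), (10, 7), (11, 0), (11, 3), (11, 4), (11, 7), (12, 0), (12, 3), (12, 4), (12, 7), (13, 0), (13, 3), (13, 4), (13, 7), (14, 0), (14, 3), (14, 4), (14, 7), (15, 0), (15, 3), (15, 4), (15, 7)]

Answer: O..OO..O
O..OO..O
O..OO..O
O..OO..O
O..OO..O
O..OO..O
O..OO..O
O..OO..O
O..OO..O
O..OO..O
O..OO..O
O..OO..O
O..OO..O
O..OO..O
O..OO..O
O..OO..O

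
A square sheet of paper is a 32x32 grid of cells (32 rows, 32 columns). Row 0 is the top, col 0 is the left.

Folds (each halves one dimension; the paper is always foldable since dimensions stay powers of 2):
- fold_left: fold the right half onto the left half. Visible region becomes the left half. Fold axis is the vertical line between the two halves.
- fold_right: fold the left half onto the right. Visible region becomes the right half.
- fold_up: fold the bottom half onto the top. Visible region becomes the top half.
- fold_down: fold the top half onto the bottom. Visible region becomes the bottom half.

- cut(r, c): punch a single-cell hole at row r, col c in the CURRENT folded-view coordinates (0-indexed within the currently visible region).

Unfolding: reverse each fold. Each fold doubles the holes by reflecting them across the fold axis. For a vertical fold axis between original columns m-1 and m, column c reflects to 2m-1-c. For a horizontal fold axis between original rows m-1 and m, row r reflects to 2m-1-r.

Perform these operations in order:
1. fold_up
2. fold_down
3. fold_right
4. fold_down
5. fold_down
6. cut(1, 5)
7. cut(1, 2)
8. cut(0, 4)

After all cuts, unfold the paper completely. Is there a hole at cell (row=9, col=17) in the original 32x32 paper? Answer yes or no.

Answer: no

Derivation:
Op 1 fold_up: fold axis h@16; visible region now rows[0,16) x cols[0,32) = 16x32
Op 2 fold_down: fold axis h@8; visible region now rows[8,16) x cols[0,32) = 8x32
Op 3 fold_right: fold axis v@16; visible region now rows[8,16) x cols[16,32) = 8x16
Op 4 fold_down: fold axis h@12; visible region now rows[12,16) x cols[16,32) = 4x16
Op 5 fold_down: fold axis h@14; visible region now rows[14,16) x cols[16,32) = 2x16
Op 6 cut(1, 5): punch at orig (15,21); cuts so far [(15, 21)]; region rows[14,16) x cols[16,32) = 2x16
Op 7 cut(1, 2): punch at orig (15,18); cuts so far [(15, 18), (15, 21)]; region rows[14,16) x cols[16,32) = 2x16
Op 8 cut(0, 4): punch at orig (14,20); cuts so far [(14, 20), (15, 18), (15, 21)]; region rows[14,16) x cols[16,32) = 2x16
Unfold 1 (reflect across h@14): 6 holes -> [(12, 18), (12, 21), (13, 20), (14, 20), (15, 18), (15, 21)]
Unfold 2 (reflect across h@12): 12 holes -> [(8, 18), (8, 21), (9, 20), (10, 20), (11, 18), (11, 21), (12, 18), (12, 21), (13, 20), (14, 20), (15, 18), (15, 21)]
Unfold 3 (reflect across v@16): 24 holes -> [(8, 10), (8, 13), (8, 18), (8, 21), (9, 11), (9, 20), (10, 11), (10, 20), (11, 10), (11, 13), (11, 18), (11, 21), (12, 10), (12, 13), (12, 18), (12, 21), (13, 11), (13, 20), (14, 11), (14, 20), (15, 10), (15, 13), (15, 18), (15, 21)]
Unfold 4 (reflect across h@8): 48 holes -> [(0, 10), (0, 13), (0, 18), (0, 21), (1, 11), (1, 20), (2, 11), (2, 20), (3, 10), (3, 13), (3, 18), (3, 21), (4, 10), (4, 13), (4, 18), (4, 21), (5, 11), (5, 20), (6, 11), (6, 20), (7, 10), (7, 13), (7, 18), (7, 21), (8, 10), (8, 13), (8, 18), (8, 21), (9, 11), (9, 20), (10, 11), (10, 20), (11, 10), (11, 13), (11, 18), (11, 21), (12, 10), (12, 13), (12, 18), (12, 21), (13, 11), (13, 20), (14, 11), (14, 20), (15, 10), (15, 13), (15, 18), (15, 21)]
Unfold 5 (reflect across h@16): 96 holes -> [(0, 10), (0, 13), (0, 18), (0, 21), (1, 11), (1, 20), (2, 11), (2, 20), (3, 10), (3, 13), (3, 18), (3, 21), (4, 10), (4, 13), (4, 18), (4, 21), (5, 11), (5, 20), (6, 11), (6, 20), (7, 10), (7, 13), (7, 18), (7, 21), (8, 10), (8, 13), (8, 18), (8, 21), (9, 11), (9, 20), (10, 11), (10, 20), (11, 10), (11, 13), (11, 18), (11, 21), (12, 10), (12, 13), (12, 18), (12, 21), (13, 11), (13, 20), (14, 11), (14, 20), (15, 10), (15, 13), (15, 18), (15, 21), (16, 10), (16, 13), (16, 18), (16, 21), (17, 11), (17, 20), (18, 11), (18, 20), (19, 10), (19, 13), (19, 18), (19, 21), (20, 10), (20, 13), (20, 18), (20, 21), (21, 11), (21, 20), (22, 11), (22, 20), (23, 10), (23, 13), (23, 18), (23, 21), (24, 10), (24, 13), (24, 18), (24, 21), (25, 11), (25, 20), (26, 11), (26, 20), (27, 10), (27, 13), (27, 18), (27, 21), (28, 10), (28, 13), (28, 18), (28, 21), (29, 11), (29, 20), (30, 11), (30, 20), (31, 10), (31, 13), (31, 18), (31, 21)]
Holes: [(0, 10), (0, 13), (0, 18), (0, 21), (1, 11), (1, 20), (2, 11), (2, 20), (3, 10), (3, 13), (3, 18), (3, 21), (4, 10), (4, 13), (4, 18), (4, 21), (5, 11), (5, 20), (6, 11), (6, 20), (7, 10), (7, 13), (7, 18), (7, 21), (8, 10), (8, 13), (8, 18), (8, 21), (9, 11), (9, 20), (10, 11), (10, 20), (11, 10), (11, 13), (11, 18), (11, 21), (12, 10), (12, 13), (12, 18), (12, 21), (13, 11), (13, 20), (14, 11), (14, 20), (15, 10), (15, 13), (15, 18), (15, 21), (16, 10), (16, 13), (16, 18), (16, 21), (17, 11), (17, 20), (18, 11), (18, 20), (19, 10), (19, 13), (19, 18), (19, 21), (20, 10), (20, 13), (20, 18), (20, 21), (21, 11), (21, 20), (22, 11), (22, 20), (23, 10), (23, 13), (23, 18), (23, 21), (24, 10), (24, 13), (24, 18), (24, 21), (25, 11), (25, 20), (26, 11), (26, 20), (27, 10), (27, 13), (27, 18), (27, 21), (28, 10), (28, 13), (28, 18), (28, 21), (29, 11), (29, 20), (30, 11), (30, 20), (31, 10), (31, 13), (31, 18), (31, 21)]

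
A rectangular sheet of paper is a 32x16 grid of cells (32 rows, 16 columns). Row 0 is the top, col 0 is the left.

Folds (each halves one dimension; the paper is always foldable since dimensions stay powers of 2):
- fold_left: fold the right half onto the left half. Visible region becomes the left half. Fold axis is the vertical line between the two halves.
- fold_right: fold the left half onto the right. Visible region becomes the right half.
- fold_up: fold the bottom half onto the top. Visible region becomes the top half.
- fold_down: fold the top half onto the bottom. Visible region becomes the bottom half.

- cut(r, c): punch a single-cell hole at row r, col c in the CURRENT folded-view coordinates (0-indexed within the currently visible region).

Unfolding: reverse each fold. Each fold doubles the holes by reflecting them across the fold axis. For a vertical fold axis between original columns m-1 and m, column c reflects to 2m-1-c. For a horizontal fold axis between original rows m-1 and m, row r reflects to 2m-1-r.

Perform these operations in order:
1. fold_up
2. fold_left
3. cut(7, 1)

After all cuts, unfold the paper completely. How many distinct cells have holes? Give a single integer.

Answer: 4

Derivation:
Op 1 fold_up: fold axis h@16; visible region now rows[0,16) x cols[0,16) = 16x16
Op 2 fold_left: fold axis v@8; visible region now rows[0,16) x cols[0,8) = 16x8
Op 3 cut(7, 1): punch at orig (7,1); cuts so far [(7, 1)]; region rows[0,16) x cols[0,8) = 16x8
Unfold 1 (reflect across v@8): 2 holes -> [(7, 1), (7, 14)]
Unfold 2 (reflect across h@16): 4 holes -> [(7, 1), (7, 14), (24, 1), (24, 14)]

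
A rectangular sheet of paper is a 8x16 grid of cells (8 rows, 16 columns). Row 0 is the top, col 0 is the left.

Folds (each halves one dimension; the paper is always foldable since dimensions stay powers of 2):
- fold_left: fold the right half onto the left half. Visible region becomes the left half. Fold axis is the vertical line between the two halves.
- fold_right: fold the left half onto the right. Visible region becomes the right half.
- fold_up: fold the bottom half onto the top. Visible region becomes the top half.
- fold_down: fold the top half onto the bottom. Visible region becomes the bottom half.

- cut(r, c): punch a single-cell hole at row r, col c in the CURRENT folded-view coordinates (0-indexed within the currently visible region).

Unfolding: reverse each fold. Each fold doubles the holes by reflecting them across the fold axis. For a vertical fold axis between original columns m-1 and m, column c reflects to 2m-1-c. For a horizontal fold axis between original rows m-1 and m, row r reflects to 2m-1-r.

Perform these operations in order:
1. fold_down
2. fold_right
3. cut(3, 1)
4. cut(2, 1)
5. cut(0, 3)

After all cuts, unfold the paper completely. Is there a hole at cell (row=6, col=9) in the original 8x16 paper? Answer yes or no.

Op 1 fold_down: fold axis h@4; visible region now rows[4,8) x cols[0,16) = 4x16
Op 2 fold_right: fold axis v@8; visible region now rows[4,8) x cols[8,16) = 4x8
Op 3 cut(3, 1): punch at orig (7,9); cuts so far [(7, 9)]; region rows[4,8) x cols[8,16) = 4x8
Op 4 cut(2, 1): punch at orig (6,9); cuts so far [(6, 9), (7, 9)]; region rows[4,8) x cols[8,16) = 4x8
Op 5 cut(0, 3): punch at orig (4,11); cuts so far [(4, 11), (6, 9), (7, 9)]; region rows[4,8) x cols[8,16) = 4x8
Unfold 1 (reflect across v@8): 6 holes -> [(4, 4), (4, 11), (6, 6), (6, 9), (7, 6), (7, 9)]
Unfold 2 (reflect across h@4): 12 holes -> [(0, 6), (0, 9), (1, 6), (1, 9), (3, 4), (3, 11), (4, 4), (4, 11), (6, 6), (6, 9), (7, 6), (7, 9)]
Holes: [(0, 6), (0, 9), (1, 6), (1, 9), (3, 4), (3, 11), (4, 4), (4, 11), (6, 6), (6, 9), (7, 6), (7, 9)]

Answer: yes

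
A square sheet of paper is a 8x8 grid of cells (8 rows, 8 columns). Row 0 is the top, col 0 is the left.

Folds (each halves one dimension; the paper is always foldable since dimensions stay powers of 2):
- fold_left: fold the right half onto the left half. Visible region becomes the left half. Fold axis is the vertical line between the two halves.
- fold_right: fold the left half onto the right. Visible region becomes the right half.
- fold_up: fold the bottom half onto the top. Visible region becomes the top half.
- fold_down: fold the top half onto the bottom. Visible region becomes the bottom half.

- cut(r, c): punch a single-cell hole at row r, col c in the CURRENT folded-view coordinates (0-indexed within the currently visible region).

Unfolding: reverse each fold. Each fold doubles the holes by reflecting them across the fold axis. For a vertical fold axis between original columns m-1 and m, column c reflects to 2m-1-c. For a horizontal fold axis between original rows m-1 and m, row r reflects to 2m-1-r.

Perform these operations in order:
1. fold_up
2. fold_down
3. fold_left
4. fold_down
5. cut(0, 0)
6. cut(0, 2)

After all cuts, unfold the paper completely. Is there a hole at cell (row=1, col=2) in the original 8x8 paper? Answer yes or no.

Answer: yes

Derivation:
Op 1 fold_up: fold axis h@4; visible region now rows[0,4) x cols[0,8) = 4x8
Op 2 fold_down: fold axis h@2; visible region now rows[2,4) x cols[0,8) = 2x8
Op 3 fold_left: fold axis v@4; visible region now rows[2,4) x cols[0,4) = 2x4
Op 4 fold_down: fold axis h@3; visible region now rows[3,4) x cols[0,4) = 1x4
Op 5 cut(0, 0): punch at orig (3,0); cuts so far [(3, 0)]; region rows[3,4) x cols[0,4) = 1x4
Op 6 cut(0, 2): punch at orig (3,2); cuts so far [(3, 0), (3, 2)]; region rows[3,4) x cols[0,4) = 1x4
Unfold 1 (reflect across h@3): 4 holes -> [(2, 0), (2, 2), (3, 0), (3, 2)]
Unfold 2 (reflect across v@4): 8 holes -> [(2, 0), (2, 2), (2, 5), (2, 7), (3, 0), (3, 2), (3, 5), (3, 7)]
Unfold 3 (reflect across h@2): 16 holes -> [(0, 0), (0, 2), (0, 5), (0, 7), (1, 0), (1, 2), (1, 5), (1, 7), (2, 0), (2, 2), (2, 5), (2, 7), (3, 0), (3, 2), (3, 5), (3, 7)]
Unfold 4 (reflect across h@4): 32 holes -> [(0, 0), (0, 2), (0, 5), (0, 7), (1, 0), (1, 2), (1, 5), (1, 7), (2, 0), (2, 2), (2, 5), (2, 7), (3, 0), (3, 2), (3, 5), (3, 7), (4, 0), (4, 2), (4, 5), (4, 7), (5, 0), (5, 2), (5, 5), (5, 7), (6, 0), (6, 2), (6, 5), (6, 7), (7, 0), (7, 2), (7, 5), (7, 7)]
Holes: [(0, 0), (0, 2), (0, 5), (0, 7), (1, 0), (1, 2), (1, 5), (1, 7), (2, 0), (2, 2), (2, 5), (2, 7), (3, 0), (3, 2), (3, 5), (3, 7), (4, 0), (4, 2), (4, 5), (4, 7), (5, 0), (5, 2), (5, 5), (5, 7), (6, 0), (6, 2), (6, 5), (6, 7), (7, 0), (7, 2), (7, 5), (7, 7)]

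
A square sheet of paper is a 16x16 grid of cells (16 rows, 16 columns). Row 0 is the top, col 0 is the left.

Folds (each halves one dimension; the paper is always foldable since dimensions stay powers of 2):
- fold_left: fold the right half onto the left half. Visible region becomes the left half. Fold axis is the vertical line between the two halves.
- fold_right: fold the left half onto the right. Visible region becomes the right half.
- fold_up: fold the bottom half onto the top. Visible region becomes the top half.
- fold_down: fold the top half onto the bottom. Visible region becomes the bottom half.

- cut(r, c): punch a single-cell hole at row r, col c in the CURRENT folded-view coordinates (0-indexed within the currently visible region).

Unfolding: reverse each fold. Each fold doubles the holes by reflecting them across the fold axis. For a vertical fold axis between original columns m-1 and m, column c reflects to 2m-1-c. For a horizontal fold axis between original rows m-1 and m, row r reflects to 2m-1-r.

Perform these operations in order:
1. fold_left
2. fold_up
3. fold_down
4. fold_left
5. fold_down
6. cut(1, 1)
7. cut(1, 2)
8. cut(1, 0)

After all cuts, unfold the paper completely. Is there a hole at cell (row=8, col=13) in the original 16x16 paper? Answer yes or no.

Answer: yes

Derivation:
Op 1 fold_left: fold axis v@8; visible region now rows[0,16) x cols[0,8) = 16x8
Op 2 fold_up: fold axis h@8; visible region now rows[0,8) x cols[0,8) = 8x8
Op 3 fold_down: fold axis h@4; visible region now rows[4,8) x cols[0,8) = 4x8
Op 4 fold_left: fold axis v@4; visible region now rows[4,8) x cols[0,4) = 4x4
Op 5 fold_down: fold axis h@6; visible region now rows[6,8) x cols[0,4) = 2x4
Op 6 cut(1, 1): punch at orig (7,1); cuts so far [(7, 1)]; region rows[6,8) x cols[0,4) = 2x4
Op 7 cut(1, 2): punch at orig (7,2); cuts so far [(7, 1), (7, 2)]; region rows[6,8) x cols[0,4) = 2x4
Op 8 cut(1, 0): punch at orig (7,0); cuts so far [(7, 0), (7, 1), (7, 2)]; region rows[6,8) x cols[0,4) = 2x4
Unfold 1 (reflect across h@6): 6 holes -> [(4, 0), (4, 1), (4, 2), (7, 0), (7, 1), (7, 2)]
Unfold 2 (reflect across v@4): 12 holes -> [(4, 0), (4, 1), (4, 2), (4, 5), (4, 6), (4, 7), (7, 0), (7, 1), (7, 2), (7, 5), (7, 6), (7, 7)]
Unfold 3 (reflect across h@4): 24 holes -> [(0, 0), (0, 1), (0, 2), (0, 5), (0, 6), (0, 7), (3, 0), (3, 1), (3, 2), (3, 5), (3, 6), (3, 7), (4, 0), (4, 1), (4, 2), (4, 5), (4, 6), (4, 7), (7, 0), (7, 1), (7, 2), (7, 5), (7, 6), (7, 7)]
Unfold 4 (reflect across h@8): 48 holes -> [(0, 0), (0, 1), (0, 2), (0, 5), (0, 6), (0, 7), (3, 0), (3, 1), (3, 2), (3, 5), (3, 6), (3, 7), (4, 0), (4, 1), (4, 2), (4, 5), (4, 6), (4, 7), (7, 0), (7, 1), (7, 2), (7, 5), (7, 6), (7, 7), (8, 0), (8, 1), (8, 2), (8, 5), (8, 6), (8, 7), (11, 0), (11, 1), (11, 2), (11, 5), (11, 6), (11, 7), (12, 0), (12, 1), (12, 2), (12, 5), (12, 6), (12, 7), (15, 0), (15, 1), (15, 2), (15, 5), (15, 6), (15, 7)]
Unfold 5 (reflect across v@8): 96 holes -> [(0, 0), (0, 1), (0, 2), (0, 5), (0, 6), (0, 7), (0, 8), (0, 9), (0, 10), (0, 13), (0, 14), (0, 15), (3, 0), (3, 1), (3, 2), (3, 5), (3, 6), (3, 7), (3, 8), (3, 9), (3, 10), (3, 13), (3, 14), (3, 15), (4, 0), (4, 1), (4, 2), (4, 5), (4, 6), (4, 7), (4, 8), (4, 9), (4, 10), (4, 13), (4, 14), (4, 15), (7, 0), (7, 1), (7, 2), (7, 5), (7, 6), (7, 7), (7, 8), (7, 9), (7, 10), (7, 13), (7, 14), (7, 15), (8, 0), (8, 1), (8, 2), (8, 5), (8, 6), (8, 7), (8, 8), (8, 9), (8, 10), (8, 13), (8, 14), (8, 15), (11, 0), (11, 1), (11, 2), (11, 5), (11, 6), (11, 7), (11, 8), (11, 9), (11, 10), (11, 13), (11, 14), (11, 15), (12, 0), (12, 1), (12, 2), (12, 5), (12, 6), (12, 7), (12, 8), (12, 9), (12, 10), (12, 13), (12, 14), (12, 15), (15, 0), (15, 1), (15, 2), (15, 5), (15, 6), (15, 7), (15, 8), (15, 9), (15, 10), (15, 13), (15, 14), (15, 15)]
Holes: [(0, 0), (0, 1), (0, 2), (0, 5), (0, 6), (0, 7), (0, 8), (0, 9), (0, 10), (0, 13), (0, 14), (0, 15), (3, 0), (3, 1), (3, 2), (3, 5), (3, 6), (3, 7), (3, 8), (3, 9), (3, 10), (3, 13), (3, 14), (3, 15), (4, 0), (4, 1), (4, 2), (4, 5), (4, 6), (4, 7), (4, 8), (4, 9), (4, 10), (4, 13), (4, 14), (4, 15), (7, 0), (7, 1), (7, 2), (7, 5), (7, 6), (7, 7), (7, 8), (7, 9), (7, 10), (7, 13), (7, 14), (7, 15), (8, 0), (8, 1), (8, 2), (8, 5), (8, 6), (8, 7), (8, 8), (8, 9), (8, 10), (8, 13), (8, 14), (8, 15), (11, 0), (11, 1), (11, 2), (11, 5), (11, 6), (11, 7), (11, 8), (11, 9), (11, 10), (11, 13), (11, 14), (11, 15), (12, 0), (12, 1), (12, 2), (12, 5), (12, 6), (12, 7), (12, 8), (12, 9), (12, 10), (12, 13), (12, 14), (12, 15), (15, 0), (15, 1), (15, 2), (15, 5), (15, 6), (15, 7), (15, 8), (15, 9), (15, 10), (15, 13), (15, 14), (15, 15)]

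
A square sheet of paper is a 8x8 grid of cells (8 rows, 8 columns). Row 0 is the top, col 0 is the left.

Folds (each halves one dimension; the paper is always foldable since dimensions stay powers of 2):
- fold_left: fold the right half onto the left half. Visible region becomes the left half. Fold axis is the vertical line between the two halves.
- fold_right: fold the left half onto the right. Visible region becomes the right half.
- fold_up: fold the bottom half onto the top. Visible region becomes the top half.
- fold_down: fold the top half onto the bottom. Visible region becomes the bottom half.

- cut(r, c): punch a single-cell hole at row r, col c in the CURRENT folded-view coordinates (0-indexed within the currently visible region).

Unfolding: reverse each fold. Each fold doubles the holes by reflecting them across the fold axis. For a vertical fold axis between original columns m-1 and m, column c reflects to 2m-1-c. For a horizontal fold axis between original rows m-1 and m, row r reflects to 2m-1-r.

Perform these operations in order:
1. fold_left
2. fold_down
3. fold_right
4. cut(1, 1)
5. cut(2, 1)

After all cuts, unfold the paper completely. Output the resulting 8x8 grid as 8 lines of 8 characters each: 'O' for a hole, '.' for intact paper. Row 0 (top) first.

Answer: ........
O..OO..O
O..OO..O
........
........
O..OO..O
O..OO..O
........

Derivation:
Op 1 fold_left: fold axis v@4; visible region now rows[0,8) x cols[0,4) = 8x4
Op 2 fold_down: fold axis h@4; visible region now rows[4,8) x cols[0,4) = 4x4
Op 3 fold_right: fold axis v@2; visible region now rows[4,8) x cols[2,4) = 4x2
Op 4 cut(1, 1): punch at orig (5,3); cuts so far [(5, 3)]; region rows[4,8) x cols[2,4) = 4x2
Op 5 cut(2, 1): punch at orig (6,3); cuts so far [(5, 3), (6, 3)]; region rows[4,8) x cols[2,4) = 4x2
Unfold 1 (reflect across v@2): 4 holes -> [(5, 0), (5, 3), (6, 0), (6, 3)]
Unfold 2 (reflect across h@4): 8 holes -> [(1, 0), (1, 3), (2, 0), (2, 3), (5, 0), (5, 3), (6, 0), (6, 3)]
Unfold 3 (reflect across v@4): 16 holes -> [(1, 0), (1, 3), (1, 4), (1, 7), (2, 0), (2, 3), (2, 4), (2, 7), (5, 0), (5, 3), (5, 4), (5, 7), (6, 0), (6, 3), (6, 4), (6, 7)]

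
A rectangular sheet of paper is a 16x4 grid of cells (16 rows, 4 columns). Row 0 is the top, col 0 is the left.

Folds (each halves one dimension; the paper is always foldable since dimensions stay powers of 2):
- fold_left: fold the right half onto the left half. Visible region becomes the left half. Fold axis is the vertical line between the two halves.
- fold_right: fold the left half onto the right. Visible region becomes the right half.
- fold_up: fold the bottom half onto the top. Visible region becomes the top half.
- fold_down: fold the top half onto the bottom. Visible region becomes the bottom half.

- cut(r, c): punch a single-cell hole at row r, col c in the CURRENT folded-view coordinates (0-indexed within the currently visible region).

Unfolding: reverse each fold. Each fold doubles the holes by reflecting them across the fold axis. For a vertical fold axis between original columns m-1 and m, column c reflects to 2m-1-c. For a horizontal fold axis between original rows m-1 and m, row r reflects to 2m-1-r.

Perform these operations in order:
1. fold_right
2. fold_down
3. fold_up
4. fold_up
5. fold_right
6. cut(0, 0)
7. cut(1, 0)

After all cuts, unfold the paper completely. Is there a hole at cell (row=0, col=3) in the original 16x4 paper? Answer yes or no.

Answer: yes

Derivation:
Op 1 fold_right: fold axis v@2; visible region now rows[0,16) x cols[2,4) = 16x2
Op 2 fold_down: fold axis h@8; visible region now rows[8,16) x cols[2,4) = 8x2
Op 3 fold_up: fold axis h@12; visible region now rows[8,12) x cols[2,4) = 4x2
Op 4 fold_up: fold axis h@10; visible region now rows[8,10) x cols[2,4) = 2x2
Op 5 fold_right: fold axis v@3; visible region now rows[8,10) x cols[3,4) = 2x1
Op 6 cut(0, 0): punch at orig (8,3); cuts so far [(8, 3)]; region rows[8,10) x cols[3,4) = 2x1
Op 7 cut(1, 0): punch at orig (9,3); cuts so far [(8, 3), (9, 3)]; region rows[8,10) x cols[3,4) = 2x1
Unfold 1 (reflect across v@3): 4 holes -> [(8, 2), (8, 3), (9, 2), (9, 3)]
Unfold 2 (reflect across h@10): 8 holes -> [(8, 2), (8, 3), (9, 2), (9, 3), (10, 2), (10, 3), (11, 2), (11, 3)]
Unfold 3 (reflect across h@12): 16 holes -> [(8, 2), (8, 3), (9, 2), (9, 3), (10, 2), (10, 3), (11, 2), (11, 3), (12, 2), (12, 3), (13, 2), (13, 3), (14, 2), (14, 3), (15, 2), (15, 3)]
Unfold 4 (reflect across h@8): 32 holes -> [(0, 2), (0, 3), (1, 2), (1, 3), (2, 2), (2, 3), (3, 2), (3, 3), (4, 2), (4, 3), (5, 2), (5, 3), (6, 2), (6, 3), (7, 2), (7, 3), (8, 2), (8, 3), (9, 2), (9, 3), (10, 2), (10, 3), (11, 2), (11, 3), (12, 2), (12, 3), (13, 2), (13, 3), (14, 2), (14, 3), (15, 2), (15, 3)]
Unfold 5 (reflect across v@2): 64 holes -> [(0, 0), (0, 1), (0, 2), (0, 3), (1, 0), (1, 1), (1, 2), (1, 3), (2, 0), (2, 1), (2, 2), (2, 3), (3, 0), (3, 1), (3, 2), (3, 3), (4, 0), (4, 1), (4, 2), (4, 3), (5, 0), (5, 1), (5, 2), (5, 3), (6, 0), (6, 1), (6, 2), (6, 3), (7, 0), (7, 1), (7, 2), (7, 3), (8, 0), (8, 1), (8, 2), (8, 3), (9, 0), (9, 1), (9, 2), (9, 3), (10, 0), (10, 1), (10, 2), (10, 3), (11, 0), (11, 1), (11, 2), (11, 3), (12, 0), (12, 1), (12, 2), (12, 3), (13, 0), (13, 1), (13, 2), (13, 3), (14, 0), (14, 1), (14, 2), (14, 3), (15, 0), (15, 1), (15, 2), (15, 3)]
Holes: [(0, 0), (0, 1), (0, 2), (0, 3), (1, 0), (1, 1), (1, 2), (1, 3), (2, 0), (2, 1), (2, 2), (2, 3), (3, 0), (3, 1), (3, 2), (3, 3), (4, 0), (4, 1), (4, 2), (4, 3), (5, 0), (5, 1), (5, 2), (5, 3), (6, 0), (6, 1), (6, 2), (6, 3), (7, 0), (7, 1), (7, 2), (7, 3), (8, 0), (8, 1), (8, 2), (8, 3), (9, 0), (9, 1), (9, 2), (9, 3), (10, 0), (10, 1), (10, 2), (10, 3), (11, 0), (11, 1), (11, 2), (11, 3), (12, 0), (12, 1), (12, 2), (12, 3), (13, 0), (13, 1), (13, 2), (13, 3), (14, 0), (14, 1), (14, 2), (14, 3), (15, 0), (15, 1), (15, 2), (15, 3)]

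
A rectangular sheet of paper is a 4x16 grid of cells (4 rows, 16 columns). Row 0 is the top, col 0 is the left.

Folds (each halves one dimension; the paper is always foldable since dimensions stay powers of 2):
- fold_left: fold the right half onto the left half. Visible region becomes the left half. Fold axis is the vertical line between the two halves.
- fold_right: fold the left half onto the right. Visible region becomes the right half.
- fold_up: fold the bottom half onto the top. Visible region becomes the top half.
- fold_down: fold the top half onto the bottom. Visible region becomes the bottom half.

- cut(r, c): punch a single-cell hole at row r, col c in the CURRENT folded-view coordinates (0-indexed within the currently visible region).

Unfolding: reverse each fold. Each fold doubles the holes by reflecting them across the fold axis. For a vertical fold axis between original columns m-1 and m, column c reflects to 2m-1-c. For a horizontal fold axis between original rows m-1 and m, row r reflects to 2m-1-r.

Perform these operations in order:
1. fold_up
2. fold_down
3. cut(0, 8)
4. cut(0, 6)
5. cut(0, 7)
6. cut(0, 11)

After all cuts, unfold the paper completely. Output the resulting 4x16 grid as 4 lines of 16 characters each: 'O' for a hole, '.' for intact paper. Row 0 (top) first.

Answer: ......OOO..O....
......OOO..O....
......OOO..O....
......OOO..O....

Derivation:
Op 1 fold_up: fold axis h@2; visible region now rows[0,2) x cols[0,16) = 2x16
Op 2 fold_down: fold axis h@1; visible region now rows[1,2) x cols[0,16) = 1x16
Op 3 cut(0, 8): punch at orig (1,8); cuts so far [(1, 8)]; region rows[1,2) x cols[0,16) = 1x16
Op 4 cut(0, 6): punch at orig (1,6); cuts so far [(1, 6), (1, 8)]; region rows[1,2) x cols[0,16) = 1x16
Op 5 cut(0, 7): punch at orig (1,7); cuts so far [(1, 6), (1, 7), (1, 8)]; region rows[1,2) x cols[0,16) = 1x16
Op 6 cut(0, 11): punch at orig (1,11); cuts so far [(1, 6), (1, 7), (1, 8), (1, 11)]; region rows[1,2) x cols[0,16) = 1x16
Unfold 1 (reflect across h@1): 8 holes -> [(0, 6), (0, 7), (0, 8), (0, 11), (1, 6), (1, 7), (1, 8), (1, 11)]
Unfold 2 (reflect across h@2): 16 holes -> [(0, 6), (0, 7), (0, 8), (0, 11), (1, 6), (1, 7), (1, 8), (1, 11), (2, 6), (2, 7), (2, 8), (2, 11), (3, 6), (3, 7), (3, 8), (3, 11)]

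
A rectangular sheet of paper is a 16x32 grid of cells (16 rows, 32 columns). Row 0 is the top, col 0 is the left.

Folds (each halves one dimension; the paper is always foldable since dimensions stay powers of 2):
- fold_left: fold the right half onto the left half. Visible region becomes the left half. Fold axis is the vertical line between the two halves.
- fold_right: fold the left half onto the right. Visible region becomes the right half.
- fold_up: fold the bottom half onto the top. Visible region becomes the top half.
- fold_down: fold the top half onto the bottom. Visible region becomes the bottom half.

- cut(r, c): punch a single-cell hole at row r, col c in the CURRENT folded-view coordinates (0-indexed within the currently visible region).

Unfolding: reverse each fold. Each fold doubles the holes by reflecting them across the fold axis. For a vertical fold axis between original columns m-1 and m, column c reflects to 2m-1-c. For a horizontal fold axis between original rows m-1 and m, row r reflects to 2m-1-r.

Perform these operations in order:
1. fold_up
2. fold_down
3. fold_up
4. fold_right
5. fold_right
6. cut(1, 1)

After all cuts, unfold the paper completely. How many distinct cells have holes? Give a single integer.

Op 1 fold_up: fold axis h@8; visible region now rows[0,8) x cols[0,32) = 8x32
Op 2 fold_down: fold axis h@4; visible region now rows[4,8) x cols[0,32) = 4x32
Op 3 fold_up: fold axis h@6; visible region now rows[4,6) x cols[0,32) = 2x32
Op 4 fold_right: fold axis v@16; visible region now rows[4,6) x cols[16,32) = 2x16
Op 5 fold_right: fold axis v@24; visible region now rows[4,6) x cols[24,32) = 2x8
Op 6 cut(1, 1): punch at orig (5,25); cuts so far [(5, 25)]; region rows[4,6) x cols[24,32) = 2x8
Unfold 1 (reflect across v@24): 2 holes -> [(5, 22), (5, 25)]
Unfold 2 (reflect across v@16): 4 holes -> [(5, 6), (5, 9), (5, 22), (5, 25)]
Unfold 3 (reflect across h@6): 8 holes -> [(5, 6), (5, 9), (5, 22), (5, 25), (6, 6), (6, 9), (6, 22), (6, 25)]
Unfold 4 (reflect across h@4): 16 holes -> [(1, 6), (1, 9), (1, 22), (1, 25), (2, 6), (2, 9), (2, 22), (2, 25), (5, 6), (5, 9), (5, 22), (5, 25), (6, 6), (6, 9), (6, 22), (6, 25)]
Unfold 5 (reflect across h@8): 32 holes -> [(1, 6), (1, 9), (1, 22), (1, 25), (2, 6), (2, 9), (2, 22), (2, 25), (5, 6), (5, 9), (5, 22), (5, 25), (6, 6), (6, 9), (6, 22), (6, 25), (9, 6), (9, 9), (9, 22), (9, 25), (10, 6), (10, 9), (10, 22), (10, 25), (13, 6), (13, 9), (13, 22), (13, 25), (14, 6), (14, 9), (14, 22), (14, 25)]

Answer: 32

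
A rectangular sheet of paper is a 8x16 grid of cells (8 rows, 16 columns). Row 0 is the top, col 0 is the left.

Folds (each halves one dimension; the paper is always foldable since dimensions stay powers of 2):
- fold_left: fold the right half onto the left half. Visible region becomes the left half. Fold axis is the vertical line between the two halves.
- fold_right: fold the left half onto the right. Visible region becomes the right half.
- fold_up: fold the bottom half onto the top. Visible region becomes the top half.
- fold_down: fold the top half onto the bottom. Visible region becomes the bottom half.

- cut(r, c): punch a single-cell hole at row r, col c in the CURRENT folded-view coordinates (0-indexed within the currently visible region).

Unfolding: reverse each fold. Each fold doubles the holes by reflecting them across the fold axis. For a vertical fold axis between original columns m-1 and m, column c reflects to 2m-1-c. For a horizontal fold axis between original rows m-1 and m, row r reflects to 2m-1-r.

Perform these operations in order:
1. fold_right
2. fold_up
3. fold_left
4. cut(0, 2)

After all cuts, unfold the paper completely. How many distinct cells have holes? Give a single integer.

Op 1 fold_right: fold axis v@8; visible region now rows[0,8) x cols[8,16) = 8x8
Op 2 fold_up: fold axis h@4; visible region now rows[0,4) x cols[8,16) = 4x8
Op 3 fold_left: fold axis v@12; visible region now rows[0,4) x cols[8,12) = 4x4
Op 4 cut(0, 2): punch at orig (0,10); cuts so far [(0, 10)]; region rows[0,4) x cols[8,12) = 4x4
Unfold 1 (reflect across v@12): 2 holes -> [(0, 10), (0, 13)]
Unfold 2 (reflect across h@4): 4 holes -> [(0, 10), (0, 13), (7, 10), (7, 13)]
Unfold 3 (reflect across v@8): 8 holes -> [(0, 2), (0, 5), (0, 10), (0, 13), (7, 2), (7, 5), (7, 10), (7, 13)]

Answer: 8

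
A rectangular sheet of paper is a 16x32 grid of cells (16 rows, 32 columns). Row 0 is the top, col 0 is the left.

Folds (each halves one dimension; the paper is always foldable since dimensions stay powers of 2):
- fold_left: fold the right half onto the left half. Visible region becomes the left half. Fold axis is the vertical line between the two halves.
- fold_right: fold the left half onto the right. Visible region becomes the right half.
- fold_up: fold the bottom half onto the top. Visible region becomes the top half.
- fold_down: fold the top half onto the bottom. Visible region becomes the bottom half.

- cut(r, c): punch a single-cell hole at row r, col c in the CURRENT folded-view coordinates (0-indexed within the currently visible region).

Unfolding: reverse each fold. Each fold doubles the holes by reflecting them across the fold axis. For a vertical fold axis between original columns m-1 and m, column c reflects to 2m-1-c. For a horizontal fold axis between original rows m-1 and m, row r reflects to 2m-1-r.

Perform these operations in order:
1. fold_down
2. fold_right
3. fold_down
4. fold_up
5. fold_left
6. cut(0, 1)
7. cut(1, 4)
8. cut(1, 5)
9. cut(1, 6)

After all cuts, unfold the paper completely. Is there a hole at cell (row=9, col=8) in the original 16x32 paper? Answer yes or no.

Op 1 fold_down: fold axis h@8; visible region now rows[8,16) x cols[0,32) = 8x32
Op 2 fold_right: fold axis v@16; visible region now rows[8,16) x cols[16,32) = 8x16
Op 3 fold_down: fold axis h@12; visible region now rows[12,16) x cols[16,32) = 4x16
Op 4 fold_up: fold axis h@14; visible region now rows[12,14) x cols[16,32) = 2x16
Op 5 fold_left: fold axis v@24; visible region now rows[12,14) x cols[16,24) = 2x8
Op 6 cut(0, 1): punch at orig (12,17); cuts so far [(12, 17)]; region rows[12,14) x cols[16,24) = 2x8
Op 7 cut(1, 4): punch at orig (13,20); cuts so far [(12, 17), (13, 20)]; region rows[12,14) x cols[16,24) = 2x8
Op 8 cut(1, 5): punch at orig (13,21); cuts so far [(12, 17), (13, 20), (13, 21)]; region rows[12,14) x cols[16,24) = 2x8
Op 9 cut(1, 6): punch at orig (13,22); cuts so far [(12, 17), (13, 20), (13, 21), (13, 22)]; region rows[12,14) x cols[16,24) = 2x8
Unfold 1 (reflect across v@24): 8 holes -> [(12, 17), (12, 30), (13, 20), (13, 21), (13, 22), (13, 25), (13, 26), (13, 27)]
Unfold 2 (reflect across h@14): 16 holes -> [(12, 17), (12, 30), (13, 20), (13, 21), (13, 22), (13, 25), (13, 26), (13, 27), (14, 20), (14, 21), (14, 22), (14, 25), (14, 26), (14, 27), (15, 17), (15, 30)]
Unfold 3 (reflect across h@12): 32 holes -> [(8, 17), (8, 30), (9, 20), (9, 21), (9, 22), (9, 25), (9, 26), (9, 27), (10, 20), (10, 21), (10, 22), (10, 25), (10, 26), (10, 27), (11, 17), (11, 30), (12, 17), (12, 30), (13, 20), (13, 21), (13, 22), (13, 25), (13, 26), (13, 27), (14, 20), (14, 21), (14, 22), (14, 25), (14, 26), (14, 27), (15, 17), (15, 30)]
Unfold 4 (reflect across v@16): 64 holes -> [(8, 1), (8, 14), (8, 17), (8, 30), (9, 4), (9, 5), (9, 6), (9, 9), (9, 10), (9, 11), (9, 20), (9, 21), (9, 22), (9, 25), (9, 26), (9, 27), (10, 4), (10, 5), (10, 6), (10, 9), (10, 10), (10, 11), (10, 20), (10, 21), (10, 22), (10, 25), (10, 26), (10, 27), (11, 1), (11, 14), (11, 17), (11, 30), (12, 1), (12, 14), (12, 17), (12, 30), (13, 4), (13, 5), (13, 6), (13, 9), (13, 10), (13, 11), (13, 20), (13, 21), (13, 22), (13, 25), (13, 26), (13, 27), (14, 4), (14, 5), (14, 6), (14, 9), (14, 10), (14, 11), (14, 20), (14, 21), (14, 22), (14, 25), (14, 26), (14, 27), (15, 1), (15, 14), (15, 17), (15, 30)]
Unfold 5 (reflect across h@8): 128 holes -> [(0, 1), (0, 14), (0, 17), (0, 30), (1, 4), (1, 5), (1, 6), (1, 9), (1, 10), (1, 11), (1, 20), (1, 21), (1, 22), (1, 25), (1, 26), (1, 27), (2, 4), (2, 5), (2, 6), (2, 9), (2, 10), (2, 11), (2, 20), (2, 21), (2, 22), (2, 25), (2, 26), (2, 27), (3, 1), (3, 14), (3, 17), (3, 30), (4, 1), (4, 14), (4, 17), (4, 30), (5, 4), (5, 5), (5, 6), (5, 9), (5, 10), (5, 11), (5, 20), (5, 21), (5, 22), (5, 25), (5, 26), (5, 27), (6, 4), (6, 5), (6, 6), (6, 9), (6, 10), (6, 11), (6, 20), (6, 21), (6, 22), (6, 25), (6, 26), (6, 27), (7, 1), (7, 14), (7, 17), (7, 30), (8, 1), (8, 14), (8, 17), (8, 30), (9, 4), (9, 5), (9, 6), (9, 9), (9, 10), (9, 11), (9, 20), (9, 21), (9, 22), (9, 25), (9, 26), (9, 27), (10, 4), (10, 5), (10, 6), (10, 9), (10, 10), (10, 11), (10, 20), (10, 21), (10, 22), (10, 25), (10, 26), (10, 27), (11, 1), (11, 14), (11, 17), (11, 30), (12, 1), (12, 14), (12, 17), (12, 30), (13, 4), (13, 5), (13, 6), (13, 9), (13, 10), (13, 11), (13, 20), (13, 21), (13, 22), (13, 25), (13, 26), (13, 27), (14, 4), (14, 5), (14, 6), (14, 9), (14, 10), (14, 11), (14, 20), (14, 21), (14, 22), (14, 25), (14, 26), (14, 27), (15, 1), (15, 14), (15, 17), (15, 30)]
Holes: [(0, 1), (0, 14), (0, 17), (0, 30), (1, 4), (1, 5), (1, 6), (1, 9), (1, 10), (1, 11), (1, 20), (1, 21), (1, 22), (1, 25), (1, 26), (1, 27), (2, 4), (2, 5), (2, 6), (2, 9), (2, 10), (2, 11), (2, 20), (2, 21), (2, 22), (2, 25), (2, 26), (2, 27), (3, 1), (3, 14), (3, 17), (3, 30), (4, 1), (4, 14), (4, 17), (4, 30), (5, 4), (5, 5), (5, 6), (5, 9), (5, 10), (5, 11), (5, 20), (5, 21), (5, 22), (5, 25), (5, 26), (5, 27), (6, 4), (6, 5), (6, 6), (6, 9), (6, 10), (6, 11), (6, 20), (6, 21), (6, 22), (6, 25), (6, 26), (6, 27), (7, 1), (7, 14), (7, 17), (7, 30), (8, 1), (8, 14), (8, 17), (8, 30), (9, 4), (9, 5), (9, 6), (9, 9), (9, 10), (9, 11), (9, 20), (9, 21), (9, 22), (9, 25), (9, 26), (9, 27), (10, 4), (10, 5), (10, 6), (10, 9), (10, 10), (10, 11), (10, 20), (10, 21), (10, 22), (10, 25), (10, 26), (10, 27), (11, 1), (11, 14), (11, 17), (11, 30), (12, 1), (12, 14), (12, 17), (12, 30), (13, 4), (13, 5), (13, 6), (13, 9), (13, 10), (13, 11), (13, 20), (13, 21), (13, 22), (13, 25), (13, 26), (13, 27), (14, 4), (14, 5), (14, 6), (14, 9), (14, 10), (14, 11), (14, 20), (14, 21), (14, 22), (14, 25), (14, 26), (14, 27), (15, 1), (15, 14), (15, 17), (15, 30)]

Answer: no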